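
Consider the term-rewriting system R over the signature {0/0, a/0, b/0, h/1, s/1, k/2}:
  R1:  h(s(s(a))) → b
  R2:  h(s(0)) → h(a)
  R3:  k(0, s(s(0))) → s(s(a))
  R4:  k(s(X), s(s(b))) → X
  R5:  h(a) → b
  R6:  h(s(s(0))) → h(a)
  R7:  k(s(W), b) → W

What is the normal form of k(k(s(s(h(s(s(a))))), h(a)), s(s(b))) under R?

b

1. k(k(s(s(h(s(s(a))))), h(a)), s(s(b)))  →  k(k(s(s(b)), h(a)), s(s(b)))   [R1 at 1.1.1.1]
2. k(k(s(s(b)), h(a)), s(s(b)))  →  k(k(s(s(b)), b), s(s(b)))   [R5 at 1.2]
3. k(k(s(s(b)), b), s(s(b)))  →  k(s(b), s(s(b)))   [R7 at 1]
4. k(s(b), s(s(b)))  →  b   [R4 at ε]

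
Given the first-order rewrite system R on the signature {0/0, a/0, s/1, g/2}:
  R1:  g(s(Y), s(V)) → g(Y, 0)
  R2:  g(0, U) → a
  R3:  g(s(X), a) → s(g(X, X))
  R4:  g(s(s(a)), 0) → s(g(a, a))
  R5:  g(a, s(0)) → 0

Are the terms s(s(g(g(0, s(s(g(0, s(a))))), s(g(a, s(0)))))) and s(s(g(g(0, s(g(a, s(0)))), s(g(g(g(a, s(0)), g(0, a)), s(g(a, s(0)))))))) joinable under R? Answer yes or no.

Reduce t₁ = s(s(g(g(0, s(s(g(0, s(a))))), s(g(a, s(0)))))):
1. s(s(g(g(0, s(s(g(0, s(a))))), s(g(a, s(0))))))  →  s(s(g(a, s(g(a, s(0))))))   [R2 at 1.1.1]
2. s(s(g(a, s(g(a, s(0))))))  →  s(s(g(a, s(0))))   [R5 at 1.1.2.1]
3. s(s(g(a, s(0))))  →  s(s(0))   [R5 at 1.1]

Reduce t₂ = s(s(g(g(0, s(g(a, s(0)))), s(g(g(g(a, s(0)), g(0, a)), s(g(a, s(0)))))))):
1. s(s(g(g(0, s(g(a, s(0)))), s(g(g(g(a, s(0)), g(0, a)), s(g(a, s(0))))))))  →  s(s(g(a, s(g(g(g(a, s(0)), g(0, a)), s(g(a, s(0))))))))   [R2 at 1.1.1]
2. s(s(g(a, s(g(g(g(a, s(0)), g(0, a)), s(g(a, s(0))))))))  →  s(s(g(a, s(g(g(0, g(0, a)), s(g(a, s(0))))))))   [R5 at 1.1.2.1.1.1]
3. s(s(g(a, s(g(g(0, g(0, a)), s(g(a, s(0))))))))  →  s(s(g(a, s(g(a, s(g(a, s(0))))))))   [R2 at 1.1.2.1.1]
4. s(s(g(a, s(g(a, s(g(a, s(0))))))))  →  s(s(g(a, s(g(a, s(0))))))   [R5 at 1.1.2.1.2.1]
5. s(s(g(a, s(g(a, s(0))))))  →  s(s(g(a, s(0))))   [R5 at 1.1.2.1]
6. s(s(g(a, s(0))))  →  s(s(0))   [R5 at 1.1]

yes — NF(t₁) = s(s(0)), NF(t₂) = s(s(0))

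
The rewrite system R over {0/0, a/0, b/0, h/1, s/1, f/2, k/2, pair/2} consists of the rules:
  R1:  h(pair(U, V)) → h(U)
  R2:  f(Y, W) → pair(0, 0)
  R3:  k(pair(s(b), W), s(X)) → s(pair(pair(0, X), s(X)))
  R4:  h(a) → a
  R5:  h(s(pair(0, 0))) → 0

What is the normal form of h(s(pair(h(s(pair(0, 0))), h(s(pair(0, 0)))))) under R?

1. h(s(pair(h(s(pair(0, 0))), h(s(pair(0, 0))))))  →  h(s(pair(0, h(s(pair(0, 0))))))   [R5 at 1.1.1]
2. h(s(pair(0, h(s(pair(0, 0))))))  →  h(s(pair(0, 0)))   [R5 at 1.1.2]
3. h(s(pair(0, 0)))  →  0   [R5 at ε]

0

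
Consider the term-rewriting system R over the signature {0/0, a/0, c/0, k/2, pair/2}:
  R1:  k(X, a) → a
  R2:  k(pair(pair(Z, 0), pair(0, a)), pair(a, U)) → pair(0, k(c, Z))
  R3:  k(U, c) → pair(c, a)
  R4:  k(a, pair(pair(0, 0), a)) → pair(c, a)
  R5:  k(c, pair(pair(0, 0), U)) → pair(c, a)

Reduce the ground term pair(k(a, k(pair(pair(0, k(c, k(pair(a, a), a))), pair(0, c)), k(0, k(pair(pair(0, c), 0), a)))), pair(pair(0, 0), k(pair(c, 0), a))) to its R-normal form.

pair(a, pair(pair(0, 0), a))

1. pair(k(a, k(pair(pair(0, k(c, k(pair(a, a), a))), pair(0, c)), k(0, k(pair(pair(0, c), 0), a)))), pair(pair(0, 0), k(pair(c, 0), a)))  →  pair(k(a, k(pair(pair(0, k(c, a)), pair(0, c)), k(0, k(pair(pair(0, c), 0), a)))), pair(pair(0, 0), k(pair(c, 0), a)))   [R1 at 1.2.1.1.2.2]
2. pair(k(a, k(pair(pair(0, k(c, a)), pair(0, c)), k(0, k(pair(pair(0, c), 0), a)))), pair(pair(0, 0), k(pair(c, 0), a)))  →  pair(k(a, k(pair(pair(0, a), pair(0, c)), k(0, k(pair(pair(0, c), 0), a)))), pair(pair(0, 0), k(pair(c, 0), a)))   [R1 at 1.2.1.1.2]
3. pair(k(a, k(pair(pair(0, a), pair(0, c)), k(0, k(pair(pair(0, c), 0), a)))), pair(pair(0, 0), k(pair(c, 0), a)))  →  pair(k(a, k(pair(pair(0, a), pair(0, c)), k(0, a))), pair(pair(0, 0), k(pair(c, 0), a)))   [R1 at 1.2.2.2]
4. pair(k(a, k(pair(pair(0, a), pair(0, c)), k(0, a))), pair(pair(0, 0), k(pair(c, 0), a)))  →  pair(k(a, k(pair(pair(0, a), pair(0, c)), a)), pair(pair(0, 0), k(pair(c, 0), a)))   [R1 at 1.2.2]
5. pair(k(a, k(pair(pair(0, a), pair(0, c)), a)), pair(pair(0, 0), k(pair(c, 0), a)))  →  pair(k(a, a), pair(pair(0, 0), k(pair(c, 0), a)))   [R1 at 1.2]
6. pair(k(a, a), pair(pair(0, 0), k(pair(c, 0), a)))  →  pair(a, pair(pair(0, 0), k(pair(c, 0), a)))   [R1 at 1]
7. pair(a, pair(pair(0, 0), k(pair(c, 0), a)))  →  pair(a, pair(pair(0, 0), a))   [R1 at 2.2]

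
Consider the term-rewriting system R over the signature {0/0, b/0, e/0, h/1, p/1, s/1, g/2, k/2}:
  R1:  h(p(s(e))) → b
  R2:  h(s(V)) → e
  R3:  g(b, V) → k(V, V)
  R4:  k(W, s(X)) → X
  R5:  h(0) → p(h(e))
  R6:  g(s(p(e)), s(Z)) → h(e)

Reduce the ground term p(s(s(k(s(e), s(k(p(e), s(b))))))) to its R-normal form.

1. p(s(s(k(s(e), s(k(p(e), s(b)))))))  →  p(s(s(k(p(e), s(b)))))   [R4 at 1.1.1]
2. p(s(s(k(p(e), s(b)))))  →  p(s(s(b)))   [R4 at 1.1.1]

p(s(s(b)))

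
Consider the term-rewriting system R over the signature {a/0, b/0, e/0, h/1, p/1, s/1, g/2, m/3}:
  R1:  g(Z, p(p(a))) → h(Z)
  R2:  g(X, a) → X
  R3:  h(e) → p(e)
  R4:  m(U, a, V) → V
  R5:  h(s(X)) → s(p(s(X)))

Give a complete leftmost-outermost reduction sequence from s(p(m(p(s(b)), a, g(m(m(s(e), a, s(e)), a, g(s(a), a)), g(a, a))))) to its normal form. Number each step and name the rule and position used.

1. s(p(m(p(s(b)), a, g(m(m(s(e), a, s(e)), a, g(s(a), a)), g(a, a)))))  →  s(p(g(m(m(s(e), a, s(e)), a, g(s(a), a)), g(a, a))))   [R4 at 1.1]
2. s(p(g(m(m(s(e), a, s(e)), a, g(s(a), a)), g(a, a))))  →  s(p(g(g(s(a), a), g(a, a))))   [R4 at 1.1.1]
3. s(p(g(g(s(a), a), g(a, a))))  →  s(p(g(s(a), g(a, a))))   [R2 at 1.1.1]
4. s(p(g(s(a), g(a, a))))  →  s(p(g(s(a), a)))   [R2 at 1.1.2]
5. s(p(g(s(a), a)))  →  s(p(s(a)))   [R2 at 1.1]

s(p(s(a)))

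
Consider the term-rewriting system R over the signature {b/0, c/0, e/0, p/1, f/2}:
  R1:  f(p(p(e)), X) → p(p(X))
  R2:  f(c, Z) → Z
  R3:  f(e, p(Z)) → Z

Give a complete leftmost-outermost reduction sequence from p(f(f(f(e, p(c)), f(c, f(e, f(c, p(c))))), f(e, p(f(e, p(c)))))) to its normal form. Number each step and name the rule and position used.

p(c)

1. p(f(f(f(e, p(c)), f(c, f(e, f(c, p(c))))), f(e, p(f(e, p(c))))))  →  p(f(f(c, f(c, f(e, f(c, p(c))))), f(e, p(f(e, p(c))))))   [R3 at 1.1.1]
2. p(f(f(c, f(c, f(e, f(c, p(c))))), f(e, p(f(e, p(c))))))  →  p(f(f(c, f(e, f(c, p(c)))), f(e, p(f(e, p(c))))))   [R2 at 1.1]
3. p(f(f(c, f(e, f(c, p(c)))), f(e, p(f(e, p(c))))))  →  p(f(f(e, f(c, p(c))), f(e, p(f(e, p(c))))))   [R2 at 1.1]
4. p(f(f(e, f(c, p(c))), f(e, p(f(e, p(c))))))  →  p(f(f(e, p(c)), f(e, p(f(e, p(c))))))   [R2 at 1.1.2]
5. p(f(f(e, p(c)), f(e, p(f(e, p(c))))))  →  p(f(c, f(e, p(f(e, p(c))))))   [R3 at 1.1]
6. p(f(c, f(e, p(f(e, p(c))))))  →  p(f(e, p(f(e, p(c)))))   [R2 at 1]
7. p(f(e, p(f(e, p(c)))))  →  p(f(e, p(c)))   [R3 at 1]
8. p(f(e, p(c)))  →  p(c)   [R3 at 1]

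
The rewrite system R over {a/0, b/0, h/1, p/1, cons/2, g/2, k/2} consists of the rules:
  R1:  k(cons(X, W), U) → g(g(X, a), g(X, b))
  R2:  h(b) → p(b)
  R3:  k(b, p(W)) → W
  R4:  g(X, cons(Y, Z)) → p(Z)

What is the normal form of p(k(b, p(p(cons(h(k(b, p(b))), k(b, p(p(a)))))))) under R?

1. p(k(b, p(p(cons(h(k(b, p(b))), k(b, p(p(a))))))))  →  p(p(cons(h(k(b, p(b))), k(b, p(p(a))))))   [R3 at 1]
2. p(p(cons(h(k(b, p(b))), k(b, p(p(a))))))  →  p(p(cons(h(b), k(b, p(p(a))))))   [R3 at 1.1.1.1]
3. p(p(cons(h(b), k(b, p(p(a))))))  →  p(p(cons(p(b), k(b, p(p(a))))))   [R2 at 1.1.1]
4. p(p(cons(p(b), k(b, p(p(a))))))  →  p(p(cons(p(b), p(a))))   [R3 at 1.1.2]

p(p(cons(p(b), p(a))))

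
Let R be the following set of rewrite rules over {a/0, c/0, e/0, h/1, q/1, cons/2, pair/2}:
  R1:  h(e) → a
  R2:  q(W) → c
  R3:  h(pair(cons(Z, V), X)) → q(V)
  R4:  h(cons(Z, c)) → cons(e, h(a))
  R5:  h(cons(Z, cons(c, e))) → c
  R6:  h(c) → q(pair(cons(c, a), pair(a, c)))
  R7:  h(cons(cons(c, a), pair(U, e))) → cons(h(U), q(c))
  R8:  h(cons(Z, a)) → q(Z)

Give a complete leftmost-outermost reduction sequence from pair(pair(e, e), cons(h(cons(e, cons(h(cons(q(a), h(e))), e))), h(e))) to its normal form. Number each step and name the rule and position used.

1. pair(pair(e, e), cons(h(cons(e, cons(h(cons(q(a), h(e))), e))), h(e)))  →  pair(pair(e, e), cons(h(cons(e, cons(h(cons(c, h(e))), e))), h(e)))   [R2 at 2.1.1.2.1.1.1]
2. pair(pair(e, e), cons(h(cons(e, cons(h(cons(c, h(e))), e))), h(e)))  →  pair(pair(e, e), cons(h(cons(e, cons(h(cons(c, a)), e))), h(e)))   [R1 at 2.1.1.2.1.1.2]
3. pair(pair(e, e), cons(h(cons(e, cons(h(cons(c, a)), e))), h(e)))  →  pair(pair(e, e), cons(h(cons(e, cons(q(c), e))), h(e)))   [R8 at 2.1.1.2.1]
4. pair(pair(e, e), cons(h(cons(e, cons(q(c), e))), h(e)))  →  pair(pair(e, e), cons(h(cons(e, cons(c, e))), h(e)))   [R2 at 2.1.1.2.1]
5. pair(pair(e, e), cons(h(cons(e, cons(c, e))), h(e)))  →  pair(pair(e, e), cons(c, h(e)))   [R5 at 2.1]
6. pair(pair(e, e), cons(c, h(e)))  →  pair(pair(e, e), cons(c, a))   [R1 at 2.2]

pair(pair(e, e), cons(c, a))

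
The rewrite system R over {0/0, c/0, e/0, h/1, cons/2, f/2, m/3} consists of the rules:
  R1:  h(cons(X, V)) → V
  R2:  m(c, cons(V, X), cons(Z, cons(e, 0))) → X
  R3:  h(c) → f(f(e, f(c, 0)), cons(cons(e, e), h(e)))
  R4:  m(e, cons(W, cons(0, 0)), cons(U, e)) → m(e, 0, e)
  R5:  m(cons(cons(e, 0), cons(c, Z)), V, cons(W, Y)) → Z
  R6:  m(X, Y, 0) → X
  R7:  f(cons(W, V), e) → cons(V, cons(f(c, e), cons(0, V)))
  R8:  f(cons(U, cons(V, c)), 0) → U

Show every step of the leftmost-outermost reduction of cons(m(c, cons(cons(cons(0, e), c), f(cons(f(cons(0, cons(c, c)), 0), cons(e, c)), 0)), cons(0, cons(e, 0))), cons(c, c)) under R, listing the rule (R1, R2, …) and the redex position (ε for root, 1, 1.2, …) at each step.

1. cons(m(c, cons(cons(cons(0, e), c), f(cons(f(cons(0, cons(c, c)), 0), cons(e, c)), 0)), cons(0, cons(e, 0))), cons(c, c))  →  cons(f(cons(f(cons(0, cons(c, c)), 0), cons(e, c)), 0), cons(c, c))   [R2 at 1]
2. cons(f(cons(f(cons(0, cons(c, c)), 0), cons(e, c)), 0), cons(c, c))  →  cons(f(cons(0, cons(c, c)), 0), cons(c, c))   [R8 at 1]
3. cons(f(cons(0, cons(c, c)), 0), cons(c, c))  →  cons(0, cons(c, c))   [R8 at 1]

cons(0, cons(c, c))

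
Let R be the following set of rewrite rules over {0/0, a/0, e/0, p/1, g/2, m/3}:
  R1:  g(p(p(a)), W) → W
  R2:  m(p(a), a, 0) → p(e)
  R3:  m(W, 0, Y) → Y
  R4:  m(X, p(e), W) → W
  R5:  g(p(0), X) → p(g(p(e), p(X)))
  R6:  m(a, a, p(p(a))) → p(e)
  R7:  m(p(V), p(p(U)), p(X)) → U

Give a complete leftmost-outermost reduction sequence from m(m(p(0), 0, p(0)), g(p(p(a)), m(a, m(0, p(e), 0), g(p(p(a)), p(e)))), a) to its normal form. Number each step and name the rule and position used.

1. m(m(p(0), 0, p(0)), g(p(p(a)), m(a, m(0, p(e), 0), g(p(p(a)), p(e)))), a)  →  m(p(0), g(p(p(a)), m(a, m(0, p(e), 0), g(p(p(a)), p(e)))), a)   [R3 at 1]
2. m(p(0), g(p(p(a)), m(a, m(0, p(e), 0), g(p(p(a)), p(e)))), a)  →  m(p(0), m(a, m(0, p(e), 0), g(p(p(a)), p(e))), a)   [R1 at 2]
3. m(p(0), m(a, m(0, p(e), 0), g(p(p(a)), p(e))), a)  →  m(p(0), m(a, 0, g(p(p(a)), p(e))), a)   [R4 at 2.2]
4. m(p(0), m(a, 0, g(p(p(a)), p(e))), a)  →  m(p(0), g(p(p(a)), p(e)), a)   [R3 at 2]
5. m(p(0), g(p(p(a)), p(e)), a)  →  m(p(0), p(e), a)   [R1 at 2]
6. m(p(0), p(e), a)  →  a   [R4 at ε]

a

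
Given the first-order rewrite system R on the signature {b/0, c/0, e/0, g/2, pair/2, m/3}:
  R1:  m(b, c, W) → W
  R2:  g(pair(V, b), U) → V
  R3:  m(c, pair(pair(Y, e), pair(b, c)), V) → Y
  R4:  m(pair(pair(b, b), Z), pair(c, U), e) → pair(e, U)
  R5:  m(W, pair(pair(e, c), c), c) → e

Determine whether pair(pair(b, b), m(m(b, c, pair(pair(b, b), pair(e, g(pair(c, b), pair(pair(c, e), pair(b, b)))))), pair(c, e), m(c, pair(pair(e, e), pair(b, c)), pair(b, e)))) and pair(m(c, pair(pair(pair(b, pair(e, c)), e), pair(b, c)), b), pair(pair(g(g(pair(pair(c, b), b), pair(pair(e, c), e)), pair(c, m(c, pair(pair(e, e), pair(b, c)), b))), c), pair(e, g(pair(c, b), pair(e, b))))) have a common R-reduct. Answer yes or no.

no — NF(t₁) = pair(pair(b, b), pair(e, e)), NF(t₂) = pair(pair(b, pair(e, c)), pair(pair(c, c), pair(e, c)))

Reduce t₁ = pair(pair(b, b), m(m(b, c, pair(pair(b, b), pair(e, g(pair(c, b), pair(pair(c, e), pair(b, b)))))), pair(c, e), m(c, pair(pair(e, e), pair(b, c)), pair(b, e)))):
1. pair(pair(b, b), m(m(b, c, pair(pair(b, b), pair(e, g(pair(c, b), pair(pair(c, e), pair(b, b)))))), pair(c, e), m(c, pair(pair(e, e), pair(b, c)), pair(b, e))))  →  pair(pair(b, b), m(pair(pair(b, b), pair(e, g(pair(c, b), pair(pair(c, e), pair(b, b))))), pair(c, e), m(c, pair(pair(e, e), pair(b, c)), pair(b, e))))   [R1 at 2.1]
2. pair(pair(b, b), m(pair(pair(b, b), pair(e, g(pair(c, b), pair(pair(c, e), pair(b, b))))), pair(c, e), m(c, pair(pair(e, e), pair(b, c)), pair(b, e))))  →  pair(pair(b, b), m(pair(pair(b, b), pair(e, c)), pair(c, e), m(c, pair(pair(e, e), pair(b, c)), pair(b, e))))   [R2 at 2.1.2.2]
3. pair(pair(b, b), m(pair(pair(b, b), pair(e, c)), pair(c, e), m(c, pair(pair(e, e), pair(b, c)), pair(b, e))))  →  pair(pair(b, b), m(pair(pair(b, b), pair(e, c)), pair(c, e), e))   [R3 at 2.3]
4. pair(pair(b, b), m(pair(pair(b, b), pair(e, c)), pair(c, e), e))  →  pair(pair(b, b), pair(e, e))   [R4 at 2]

Reduce t₂ = pair(m(c, pair(pair(pair(b, pair(e, c)), e), pair(b, c)), b), pair(pair(g(g(pair(pair(c, b), b), pair(pair(e, c), e)), pair(c, m(c, pair(pair(e, e), pair(b, c)), b))), c), pair(e, g(pair(c, b), pair(e, b))))):
1. pair(m(c, pair(pair(pair(b, pair(e, c)), e), pair(b, c)), b), pair(pair(g(g(pair(pair(c, b), b), pair(pair(e, c), e)), pair(c, m(c, pair(pair(e, e), pair(b, c)), b))), c), pair(e, g(pair(c, b), pair(e, b)))))  →  pair(pair(b, pair(e, c)), pair(pair(g(g(pair(pair(c, b), b), pair(pair(e, c), e)), pair(c, m(c, pair(pair(e, e), pair(b, c)), b))), c), pair(e, g(pair(c, b), pair(e, b)))))   [R3 at 1]
2. pair(pair(b, pair(e, c)), pair(pair(g(g(pair(pair(c, b), b), pair(pair(e, c), e)), pair(c, m(c, pair(pair(e, e), pair(b, c)), b))), c), pair(e, g(pair(c, b), pair(e, b)))))  →  pair(pair(b, pair(e, c)), pair(pair(g(pair(c, b), pair(c, m(c, pair(pair(e, e), pair(b, c)), b))), c), pair(e, g(pair(c, b), pair(e, b)))))   [R2 at 2.1.1.1]
3. pair(pair(b, pair(e, c)), pair(pair(g(pair(c, b), pair(c, m(c, pair(pair(e, e), pair(b, c)), b))), c), pair(e, g(pair(c, b), pair(e, b)))))  →  pair(pair(b, pair(e, c)), pair(pair(c, c), pair(e, g(pair(c, b), pair(e, b)))))   [R2 at 2.1.1]
4. pair(pair(b, pair(e, c)), pair(pair(c, c), pair(e, g(pair(c, b), pair(e, b)))))  →  pair(pair(b, pair(e, c)), pair(pair(c, c), pair(e, c)))   [R2 at 2.2.2]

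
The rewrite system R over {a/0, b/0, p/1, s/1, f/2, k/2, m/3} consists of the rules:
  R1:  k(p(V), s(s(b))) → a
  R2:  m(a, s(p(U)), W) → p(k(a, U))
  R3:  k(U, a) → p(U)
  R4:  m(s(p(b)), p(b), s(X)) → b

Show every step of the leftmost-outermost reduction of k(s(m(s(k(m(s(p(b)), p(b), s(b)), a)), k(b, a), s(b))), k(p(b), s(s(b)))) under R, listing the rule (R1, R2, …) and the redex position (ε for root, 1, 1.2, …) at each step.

p(s(b))

1. k(s(m(s(k(m(s(p(b)), p(b), s(b)), a)), k(b, a), s(b))), k(p(b), s(s(b))))  →  k(s(m(s(p(m(s(p(b)), p(b), s(b)))), k(b, a), s(b))), k(p(b), s(s(b))))   [R3 at 1.1.1.1]
2. k(s(m(s(p(m(s(p(b)), p(b), s(b)))), k(b, a), s(b))), k(p(b), s(s(b))))  →  k(s(m(s(p(b)), k(b, a), s(b))), k(p(b), s(s(b))))   [R4 at 1.1.1.1.1]
3. k(s(m(s(p(b)), k(b, a), s(b))), k(p(b), s(s(b))))  →  k(s(m(s(p(b)), p(b), s(b))), k(p(b), s(s(b))))   [R3 at 1.1.2]
4. k(s(m(s(p(b)), p(b), s(b))), k(p(b), s(s(b))))  →  k(s(b), k(p(b), s(s(b))))   [R4 at 1.1]
5. k(s(b), k(p(b), s(s(b))))  →  k(s(b), a)   [R1 at 2]
6. k(s(b), a)  →  p(s(b))   [R3 at ε]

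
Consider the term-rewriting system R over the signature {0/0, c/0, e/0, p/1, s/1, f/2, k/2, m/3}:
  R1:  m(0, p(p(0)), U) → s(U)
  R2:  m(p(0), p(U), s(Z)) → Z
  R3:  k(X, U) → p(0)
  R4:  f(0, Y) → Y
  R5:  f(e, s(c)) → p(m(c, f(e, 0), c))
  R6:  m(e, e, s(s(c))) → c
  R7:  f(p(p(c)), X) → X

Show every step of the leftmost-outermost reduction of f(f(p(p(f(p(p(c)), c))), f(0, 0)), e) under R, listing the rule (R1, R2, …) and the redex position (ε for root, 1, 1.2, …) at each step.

1. f(f(p(p(f(p(p(c)), c))), f(0, 0)), e)  →  f(f(p(p(c)), f(0, 0)), e)   [R7 at 1.1.1.1]
2. f(f(p(p(c)), f(0, 0)), e)  →  f(f(0, 0), e)   [R7 at 1]
3. f(f(0, 0), e)  →  f(0, e)   [R4 at 1]
4. f(0, e)  →  e   [R4 at ε]

e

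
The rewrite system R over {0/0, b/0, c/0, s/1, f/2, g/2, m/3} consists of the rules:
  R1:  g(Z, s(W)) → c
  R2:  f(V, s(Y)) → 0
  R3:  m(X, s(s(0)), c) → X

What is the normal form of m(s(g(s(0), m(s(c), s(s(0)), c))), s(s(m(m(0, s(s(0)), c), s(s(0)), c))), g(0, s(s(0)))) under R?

s(c)

1. m(s(g(s(0), m(s(c), s(s(0)), c))), s(s(m(m(0, s(s(0)), c), s(s(0)), c))), g(0, s(s(0))))  →  m(s(g(s(0), s(c))), s(s(m(m(0, s(s(0)), c), s(s(0)), c))), g(0, s(s(0))))   [R3 at 1.1.2]
2. m(s(g(s(0), s(c))), s(s(m(m(0, s(s(0)), c), s(s(0)), c))), g(0, s(s(0))))  →  m(s(c), s(s(m(m(0, s(s(0)), c), s(s(0)), c))), g(0, s(s(0))))   [R1 at 1.1]
3. m(s(c), s(s(m(m(0, s(s(0)), c), s(s(0)), c))), g(0, s(s(0))))  →  m(s(c), s(s(m(0, s(s(0)), c))), g(0, s(s(0))))   [R3 at 2.1.1]
4. m(s(c), s(s(m(0, s(s(0)), c))), g(0, s(s(0))))  →  m(s(c), s(s(0)), g(0, s(s(0))))   [R3 at 2.1.1]
5. m(s(c), s(s(0)), g(0, s(s(0))))  →  m(s(c), s(s(0)), c)   [R1 at 3]
6. m(s(c), s(s(0)), c)  →  s(c)   [R3 at ε]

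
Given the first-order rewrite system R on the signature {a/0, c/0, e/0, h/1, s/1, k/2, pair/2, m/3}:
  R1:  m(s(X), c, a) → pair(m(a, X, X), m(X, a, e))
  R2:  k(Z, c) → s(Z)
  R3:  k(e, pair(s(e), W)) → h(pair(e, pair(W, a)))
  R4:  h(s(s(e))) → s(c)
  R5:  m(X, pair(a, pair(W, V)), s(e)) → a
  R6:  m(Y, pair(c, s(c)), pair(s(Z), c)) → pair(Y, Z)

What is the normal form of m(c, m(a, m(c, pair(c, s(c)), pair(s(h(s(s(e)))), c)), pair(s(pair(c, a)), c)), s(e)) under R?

1. m(c, m(a, m(c, pair(c, s(c)), pair(s(h(s(s(e)))), c)), pair(s(pair(c, a)), c)), s(e))  →  m(c, m(a, pair(c, h(s(s(e)))), pair(s(pair(c, a)), c)), s(e))   [R6 at 2.2]
2. m(c, m(a, pair(c, h(s(s(e)))), pair(s(pair(c, a)), c)), s(e))  →  m(c, m(a, pair(c, s(c)), pair(s(pair(c, a)), c)), s(e))   [R4 at 2.2.2]
3. m(c, m(a, pair(c, s(c)), pair(s(pair(c, a)), c)), s(e))  →  m(c, pair(a, pair(c, a)), s(e))   [R6 at 2]
4. m(c, pair(a, pair(c, a)), s(e))  →  a   [R5 at ε]

a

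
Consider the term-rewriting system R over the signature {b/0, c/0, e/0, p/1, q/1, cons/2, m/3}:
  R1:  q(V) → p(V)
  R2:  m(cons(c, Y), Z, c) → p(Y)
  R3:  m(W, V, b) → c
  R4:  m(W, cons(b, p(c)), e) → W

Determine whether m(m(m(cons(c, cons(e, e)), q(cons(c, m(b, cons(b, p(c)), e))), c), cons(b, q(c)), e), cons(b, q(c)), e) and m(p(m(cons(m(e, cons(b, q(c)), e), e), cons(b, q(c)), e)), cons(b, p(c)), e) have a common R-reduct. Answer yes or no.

yes — NF(t₁) = p(cons(e, e)), NF(t₂) = p(cons(e, e))

Reduce t₁ = m(m(m(cons(c, cons(e, e)), q(cons(c, m(b, cons(b, p(c)), e))), c), cons(b, q(c)), e), cons(b, q(c)), e):
1. m(m(m(cons(c, cons(e, e)), q(cons(c, m(b, cons(b, p(c)), e))), c), cons(b, q(c)), e), cons(b, q(c)), e)  →  m(m(p(cons(e, e)), cons(b, q(c)), e), cons(b, q(c)), e)   [R2 at 1.1]
2. m(m(p(cons(e, e)), cons(b, q(c)), e), cons(b, q(c)), e)  →  m(m(p(cons(e, e)), cons(b, p(c)), e), cons(b, q(c)), e)   [R1 at 1.2.2]
3. m(m(p(cons(e, e)), cons(b, p(c)), e), cons(b, q(c)), e)  →  m(p(cons(e, e)), cons(b, q(c)), e)   [R4 at 1]
4. m(p(cons(e, e)), cons(b, q(c)), e)  →  m(p(cons(e, e)), cons(b, p(c)), e)   [R1 at 2.2]
5. m(p(cons(e, e)), cons(b, p(c)), e)  →  p(cons(e, e))   [R4 at ε]

Reduce t₂ = m(p(m(cons(m(e, cons(b, q(c)), e), e), cons(b, q(c)), e)), cons(b, p(c)), e):
1. m(p(m(cons(m(e, cons(b, q(c)), e), e), cons(b, q(c)), e)), cons(b, p(c)), e)  →  p(m(cons(m(e, cons(b, q(c)), e), e), cons(b, q(c)), e))   [R4 at ε]
2. p(m(cons(m(e, cons(b, q(c)), e), e), cons(b, q(c)), e))  →  p(m(cons(m(e, cons(b, p(c)), e), e), cons(b, q(c)), e))   [R1 at 1.1.1.2.2]
3. p(m(cons(m(e, cons(b, p(c)), e), e), cons(b, q(c)), e))  →  p(m(cons(e, e), cons(b, q(c)), e))   [R4 at 1.1.1]
4. p(m(cons(e, e), cons(b, q(c)), e))  →  p(m(cons(e, e), cons(b, p(c)), e))   [R1 at 1.2.2]
5. p(m(cons(e, e), cons(b, p(c)), e))  →  p(cons(e, e))   [R4 at 1]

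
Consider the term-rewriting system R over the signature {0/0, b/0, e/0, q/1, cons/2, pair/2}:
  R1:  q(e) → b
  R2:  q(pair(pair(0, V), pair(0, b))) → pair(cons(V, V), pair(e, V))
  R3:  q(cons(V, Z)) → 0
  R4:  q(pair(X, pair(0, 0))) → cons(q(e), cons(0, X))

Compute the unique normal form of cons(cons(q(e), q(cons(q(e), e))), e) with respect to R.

cons(cons(b, 0), e)

1. cons(cons(q(e), q(cons(q(e), e))), e)  →  cons(cons(b, q(cons(q(e), e))), e)   [R1 at 1.1]
2. cons(cons(b, q(cons(q(e), e))), e)  →  cons(cons(b, 0), e)   [R3 at 1.2]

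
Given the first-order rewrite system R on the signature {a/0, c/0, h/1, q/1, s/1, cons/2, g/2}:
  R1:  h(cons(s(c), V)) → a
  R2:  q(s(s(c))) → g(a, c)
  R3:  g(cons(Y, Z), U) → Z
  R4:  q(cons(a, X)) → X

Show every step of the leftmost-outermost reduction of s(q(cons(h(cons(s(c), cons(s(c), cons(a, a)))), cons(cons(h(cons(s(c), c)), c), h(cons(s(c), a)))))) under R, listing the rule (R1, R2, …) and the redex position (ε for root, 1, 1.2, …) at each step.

1. s(q(cons(h(cons(s(c), cons(s(c), cons(a, a)))), cons(cons(h(cons(s(c), c)), c), h(cons(s(c), a))))))  →  s(q(cons(a, cons(cons(h(cons(s(c), c)), c), h(cons(s(c), a))))))   [R1 at 1.1.1]
2. s(q(cons(a, cons(cons(h(cons(s(c), c)), c), h(cons(s(c), a))))))  →  s(cons(cons(h(cons(s(c), c)), c), h(cons(s(c), a))))   [R4 at 1]
3. s(cons(cons(h(cons(s(c), c)), c), h(cons(s(c), a))))  →  s(cons(cons(a, c), h(cons(s(c), a))))   [R1 at 1.1.1]
4. s(cons(cons(a, c), h(cons(s(c), a))))  →  s(cons(cons(a, c), a))   [R1 at 1.2]

s(cons(cons(a, c), a))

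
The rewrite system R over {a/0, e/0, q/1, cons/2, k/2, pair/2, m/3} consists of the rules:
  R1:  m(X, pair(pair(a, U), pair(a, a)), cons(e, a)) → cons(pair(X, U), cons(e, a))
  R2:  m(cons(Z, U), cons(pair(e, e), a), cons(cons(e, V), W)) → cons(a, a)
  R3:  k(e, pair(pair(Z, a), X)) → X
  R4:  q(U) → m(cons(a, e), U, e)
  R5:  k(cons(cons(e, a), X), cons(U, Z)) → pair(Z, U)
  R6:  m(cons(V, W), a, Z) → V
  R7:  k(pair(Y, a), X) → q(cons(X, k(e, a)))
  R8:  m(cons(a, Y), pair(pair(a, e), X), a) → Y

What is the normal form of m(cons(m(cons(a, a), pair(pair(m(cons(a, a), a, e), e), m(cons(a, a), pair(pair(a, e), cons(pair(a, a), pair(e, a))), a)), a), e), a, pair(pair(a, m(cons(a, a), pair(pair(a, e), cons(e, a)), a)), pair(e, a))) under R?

a

1. m(cons(m(cons(a, a), pair(pair(m(cons(a, a), a, e), e), m(cons(a, a), pair(pair(a, e), cons(pair(a, a), pair(e, a))), a)), a), e), a, pair(pair(a, m(cons(a, a), pair(pair(a, e), cons(e, a)), a)), pair(e, a)))  →  m(cons(a, a), pair(pair(m(cons(a, a), a, e), e), m(cons(a, a), pair(pair(a, e), cons(pair(a, a), pair(e, a))), a)), a)   [R6 at ε]
2. m(cons(a, a), pair(pair(m(cons(a, a), a, e), e), m(cons(a, a), pair(pair(a, e), cons(pair(a, a), pair(e, a))), a)), a)  →  m(cons(a, a), pair(pair(a, e), m(cons(a, a), pair(pair(a, e), cons(pair(a, a), pair(e, a))), a)), a)   [R6 at 2.1.1]
3. m(cons(a, a), pair(pair(a, e), m(cons(a, a), pair(pair(a, e), cons(pair(a, a), pair(e, a))), a)), a)  →  a   [R8 at ε]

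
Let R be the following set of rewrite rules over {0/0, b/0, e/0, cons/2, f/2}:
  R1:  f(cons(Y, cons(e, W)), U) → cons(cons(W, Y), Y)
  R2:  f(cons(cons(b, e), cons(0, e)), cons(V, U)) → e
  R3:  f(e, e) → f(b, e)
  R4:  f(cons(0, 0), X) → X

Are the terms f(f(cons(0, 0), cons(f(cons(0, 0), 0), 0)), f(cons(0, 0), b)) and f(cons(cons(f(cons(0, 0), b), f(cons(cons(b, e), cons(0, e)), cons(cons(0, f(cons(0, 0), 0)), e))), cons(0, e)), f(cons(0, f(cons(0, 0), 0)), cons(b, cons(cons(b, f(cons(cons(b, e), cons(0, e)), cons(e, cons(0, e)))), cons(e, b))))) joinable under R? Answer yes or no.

Reduce t₁ = f(f(cons(0, 0), cons(f(cons(0, 0), 0), 0)), f(cons(0, 0), b)):
1. f(f(cons(0, 0), cons(f(cons(0, 0), 0), 0)), f(cons(0, 0), b))  →  f(cons(f(cons(0, 0), 0), 0), f(cons(0, 0), b))   [R4 at 1]
2. f(cons(f(cons(0, 0), 0), 0), f(cons(0, 0), b))  →  f(cons(0, 0), f(cons(0, 0), b))   [R4 at 1.1]
3. f(cons(0, 0), f(cons(0, 0), b))  →  f(cons(0, 0), b)   [R4 at ε]
4. f(cons(0, 0), b)  →  b   [R4 at ε]

Reduce t₂ = f(cons(cons(f(cons(0, 0), b), f(cons(cons(b, e), cons(0, e)), cons(cons(0, f(cons(0, 0), 0)), e))), cons(0, e)), f(cons(0, f(cons(0, 0), 0)), cons(b, cons(cons(b, f(cons(cons(b, e), cons(0, e)), cons(e, cons(0, e)))), cons(e, b))))):
1. f(cons(cons(f(cons(0, 0), b), f(cons(cons(b, e), cons(0, e)), cons(cons(0, f(cons(0, 0), 0)), e))), cons(0, e)), f(cons(0, f(cons(0, 0), 0)), cons(b, cons(cons(b, f(cons(cons(b, e), cons(0, e)), cons(e, cons(0, e)))), cons(e, b)))))  →  f(cons(cons(b, f(cons(cons(b, e), cons(0, e)), cons(cons(0, f(cons(0, 0), 0)), e))), cons(0, e)), f(cons(0, f(cons(0, 0), 0)), cons(b, cons(cons(b, f(cons(cons(b, e), cons(0, e)), cons(e, cons(0, e)))), cons(e, b)))))   [R4 at 1.1.1]
2. f(cons(cons(b, f(cons(cons(b, e), cons(0, e)), cons(cons(0, f(cons(0, 0), 0)), e))), cons(0, e)), f(cons(0, f(cons(0, 0), 0)), cons(b, cons(cons(b, f(cons(cons(b, e), cons(0, e)), cons(e, cons(0, e)))), cons(e, b)))))  →  f(cons(cons(b, e), cons(0, e)), f(cons(0, f(cons(0, 0), 0)), cons(b, cons(cons(b, f(cons(cons(b, e), cons(0, e)), cons(e, cons(0, e)))), cons(e, b)))))   [R2 at 1.1.2]
3. f(cons(cons(b, e), cons(0, e)), f(cons(0, f(cons(0, 0), 0)), cons(b, cons(cons(b, f(cons(cons(b, e), cons(0, e)), cons(e, cons(0, e)))), cons(e, b)))))  →  f(cons(cons(b, e), cons(0, e)), f(cons(0, 0), cons(b, cons(cons(b, f(cons(cons(b, e), cons(0, e)), cons(e, cons(0, e)))), cons(e, b)))))   [R4 at 2.1.2]
4. f(cons(cons(b, e), cons(0, e)), f(cons(0, 0), cons(b, cons(cons(b, f(cons(cons(b, e), cons(0, e)), cons(e, cons(0, e)))), cons(e, b)))))  →  f(cons(cons(b, e), cons(0, e)), cons(b, cons(cons(b, f(cons(cons(b, e), cons(0, e)), cons(e, cons(0, e)))), cons(e, b))))   [R4 at 2]
5. f(cons(cons(b, e), cons(0, e)), cons(b, cons(cons(b, f(cons(cons(b, e), cons(0, e)), cons(e, cons(0, e)))), cons(e, b))))  →  e   [R2 at ε]

no — NF(t₁) = b, NF(t₂) = e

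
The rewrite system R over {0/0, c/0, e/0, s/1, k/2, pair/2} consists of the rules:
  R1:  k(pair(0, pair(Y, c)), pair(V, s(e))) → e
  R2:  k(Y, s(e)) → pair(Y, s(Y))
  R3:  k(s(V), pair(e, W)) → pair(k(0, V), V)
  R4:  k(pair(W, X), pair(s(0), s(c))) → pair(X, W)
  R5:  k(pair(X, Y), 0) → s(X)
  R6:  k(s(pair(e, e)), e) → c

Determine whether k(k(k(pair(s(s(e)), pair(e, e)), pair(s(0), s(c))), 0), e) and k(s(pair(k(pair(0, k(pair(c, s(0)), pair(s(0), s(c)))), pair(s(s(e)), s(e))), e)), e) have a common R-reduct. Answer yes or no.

yes — NF(t₁) = c, NF(t₂) = c

Reduce t₁ = k(k(k(pair(s(s(e)), pair(e, e)), pair(s(0), s(c))), 0), e):
1. k(k(k(pair(s(s(e)), pair(e, e)), pair(s(0), s(c))), 0), e)  →  k(k(pair(pair(e, e), s(s(e))), 0), e)   [R4 at 1.1]
2. k(k(pair(pair(e, e), s(s(e))), 0), e)  →  k(s(pair(e, e)), e)   [R5 at 1]
3. k(s(pair(e, e)), e)  →  c   [R6 at ε]

Reduce t₂ = k(s(pair(k(pair(0, k(pair(c, s(0)), pair(s(0), s(c)))), pair(s(s(e)), s(e))), e)), e):
1. k(s(pair(k(pair(0, k(pair(c, s(0)), pair(s(0), s(c)))), pair(s(s(e)), s(e))), e)), e)  →  k(s(pair(k(pair(0, pair(s(0), c)), pair(s(s(e)), s(e))), e)), e)   [R4 at 1.1.1.1.2]
2. k(s(pair(k(pair(0, pair(s(0), c)), pair(s(s(e)), s(e))), e)), e)  →  k(s(pair(e, e)), e)   [R1 at 1.1.1]
3. k(s(pair(e, e)), e)  →  c   [R6 at ε]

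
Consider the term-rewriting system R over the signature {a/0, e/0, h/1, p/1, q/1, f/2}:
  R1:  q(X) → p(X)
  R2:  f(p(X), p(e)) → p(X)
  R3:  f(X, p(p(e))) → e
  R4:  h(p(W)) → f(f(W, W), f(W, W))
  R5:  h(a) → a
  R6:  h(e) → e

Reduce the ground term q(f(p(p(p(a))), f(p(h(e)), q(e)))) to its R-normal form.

1. q(f(p(p(p(a))), f(p(h(e)), q(e))))  →  p(f(p(p(p(a))), f(p(h(e)), q(e))))   [R1 at ε]
2. p(f(p(p(p(a))), f(p(h(e)), q(e))))  →  p(f(p(p(p(a))), f(p(e), q(e))))   [R6 at 1.2.1.1]
3. p(f(p(p(p(a))), f(p(e), q(e))))  →  p(f(p(p(p(a))), f(p(e), p(e))))   [R1 at 1.2.2]
4. p(f(p(p(p(a))), f(p(e), p(e))))  →  p(f(p(p(p(a))), p(e)))   [R2 at 1.2]
5. p(f(p(p(p(a))), p(e)))  →  p(p(p(p(a))))   [R2 at 1]

p(p(p(p(a))))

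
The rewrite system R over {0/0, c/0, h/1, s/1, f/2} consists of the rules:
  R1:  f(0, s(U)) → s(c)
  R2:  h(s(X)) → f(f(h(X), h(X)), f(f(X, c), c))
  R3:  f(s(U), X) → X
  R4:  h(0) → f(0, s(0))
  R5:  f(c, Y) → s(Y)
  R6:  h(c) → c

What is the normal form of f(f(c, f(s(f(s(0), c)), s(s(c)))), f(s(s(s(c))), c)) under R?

c

1. f(f(c, f(s(f(s(0), c)), s(s(c)))), f(s(s(s(c))), c))  →  f(s(f(s(f(s(0), c)), s(s(c)))), f(s(s(s(c))), c))   [R5 at 1]
2. f(s(f(s(f(s(0), c)), s(s(c)))), f(s(s(s(c))), c))  →  f(s(s(s(c))), c)   [R3 at ε]
3. f(s(s(s(c))), c)  →  c   [R3 at ε]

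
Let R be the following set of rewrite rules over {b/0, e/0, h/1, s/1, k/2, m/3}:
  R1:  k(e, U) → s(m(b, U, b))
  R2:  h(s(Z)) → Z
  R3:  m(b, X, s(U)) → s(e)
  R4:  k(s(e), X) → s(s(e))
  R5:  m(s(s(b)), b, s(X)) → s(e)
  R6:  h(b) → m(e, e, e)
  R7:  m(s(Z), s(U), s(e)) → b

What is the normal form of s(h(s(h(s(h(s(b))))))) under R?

s(b)

1. s(h(s(h(s(h(s(b)))))))  →  s(h(s(h(s(b)))))   [R2 at 1]
2. s(h(s(h(s(b)))))  →  s(h(s(b)))   [R2 at 1]
3. s(h(s(b)))  →  s(b)   [R2 at 1]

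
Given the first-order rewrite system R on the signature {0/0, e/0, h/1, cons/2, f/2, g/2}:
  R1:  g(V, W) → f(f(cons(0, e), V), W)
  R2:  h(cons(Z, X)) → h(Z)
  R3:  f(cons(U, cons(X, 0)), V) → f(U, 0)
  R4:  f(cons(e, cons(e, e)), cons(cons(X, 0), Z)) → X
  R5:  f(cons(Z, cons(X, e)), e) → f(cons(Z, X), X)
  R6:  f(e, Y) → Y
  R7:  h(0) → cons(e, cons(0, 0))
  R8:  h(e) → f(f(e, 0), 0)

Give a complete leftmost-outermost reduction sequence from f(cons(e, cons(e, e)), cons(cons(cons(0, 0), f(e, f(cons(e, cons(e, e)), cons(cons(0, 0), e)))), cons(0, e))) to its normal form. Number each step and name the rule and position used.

cons(0, 0)

1. f(cons(e, cons(e, e)), cons(cons(cons(0, 0), f(e, f(cons(e, cons(e, e)), cons(cons(0, 0), e)))), cons(0, e)))  →  f(cons(e, cons(e, e)), cons(cons(cons(0, 0), f(cons(e, cons(e, e)), cons(cons(0, 0), e))), cons(0, e)))   [R6 at 2.1.2]
2. f(cons(e, cons(e, e)), cons(cons(cons(0, 0), f(cons(e, cons(e, e)), cons(cons(0, 0), e))), cons(0, e)))  →  f(cons(e, cons(e, e)), cons(cons(cons(0, 0), 0), cons(0, e)))   [R4 at 2.1.2]
3. f(cons(e, cons(e, e)), cons(cons(cons(0, 0), 0), cons(0, e)))  →  cons(0, 0)   [R4 at ε]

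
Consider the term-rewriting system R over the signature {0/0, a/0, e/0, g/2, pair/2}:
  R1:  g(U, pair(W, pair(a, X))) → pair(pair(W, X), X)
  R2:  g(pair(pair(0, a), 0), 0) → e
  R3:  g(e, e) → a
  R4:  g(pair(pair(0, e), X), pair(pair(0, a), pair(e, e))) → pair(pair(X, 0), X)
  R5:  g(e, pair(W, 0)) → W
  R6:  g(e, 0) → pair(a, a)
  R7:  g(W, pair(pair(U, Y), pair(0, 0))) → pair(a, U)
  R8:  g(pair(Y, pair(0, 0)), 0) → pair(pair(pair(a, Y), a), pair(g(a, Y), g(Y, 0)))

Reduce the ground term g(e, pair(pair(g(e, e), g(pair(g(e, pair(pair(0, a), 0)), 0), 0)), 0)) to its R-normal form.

1. g(e, pair(pair(g(e, e), g(pair(g(e, pair(pair(0, a), 0)), 0), 0)), 0))  →  pair(g(e, e), g(pair(g(e, pair(pair(0, a), 0)), 0), 0))   [R5 at ε]
2. pair(g(e, e), g(pair(g(e, pair(pair(0, a), 0)), 0), 0))  →  pair(a, g(pair(g(e, pair(pair(0, a), 0)), 0), 0))   [R3 at 1]
3. pair(a, g(pair(g(e, pair(pair(0, a), 0)), 0), 0))  →  pair(a, g(pair(pair(0, a), 0), 0))   [R5 at 2.1.1]
4. pair(a, g(pair(pair(0, a), 0), 0))  →  pair(a, e)   [R2 at 2]

pair(a, e)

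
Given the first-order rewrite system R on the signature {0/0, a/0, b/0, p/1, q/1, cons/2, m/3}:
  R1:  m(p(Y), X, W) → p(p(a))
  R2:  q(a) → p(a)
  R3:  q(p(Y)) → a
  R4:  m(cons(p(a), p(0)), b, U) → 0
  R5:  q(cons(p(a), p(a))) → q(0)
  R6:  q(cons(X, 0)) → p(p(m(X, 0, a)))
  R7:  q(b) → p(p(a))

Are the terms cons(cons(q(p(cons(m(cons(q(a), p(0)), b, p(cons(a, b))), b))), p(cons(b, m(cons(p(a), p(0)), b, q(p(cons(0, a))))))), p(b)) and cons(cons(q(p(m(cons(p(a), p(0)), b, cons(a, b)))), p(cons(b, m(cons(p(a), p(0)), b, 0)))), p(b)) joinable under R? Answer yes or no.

yes — NF(t₁) = cons(cons(a, p(cons(b, 0))), p(b)), NF(t₂) = cons(cons(a, p(cons(b, 0))), p(b))

Reduce t₁ = cons(cons(q(p(cons(m(cons(q(a), p(0)), b, p(cons(a, b))), b))), p(cons(b, m(cons(p(a), p(0)), b, q(p(cons(0, a))))))), p(b)):
1. cons(cons(q(p(cons(m(cons(q(a), p(0)), b, p(cons(a, b))), b))), p(cons(b, m(cons(p(a), p(0)), b, q(p(cons(0, a))))))), p(b))  →  cons(cons(a, p(cons(b, m(cons(p(a), p(0)), b, q(p(cons(0, a))))))), p(b))   [R3 at 1.1]
2. cons(cons(a, p(cons(b, m(cons(p(a), p(0)), b, q(p(cons(0, a))))))), p(b))  →  cons(cons(a, p(cons(b, 0))), p(b))   [R4 at 1.2.1.2]

Reduce t₂ = cons(cons(q(p(m(cons(p(a), p(0)), b, cons(a, b)))), p(cons(b, m(cons(p(a), p(0)), b, 0)))), p(b)):
1. cons(cons(q(p(m(cons(p(a), p(0)), b, cons(a, b)))), p(cons(b, m(cons(p(a), p(0)), b, 0)))), p(b))  →  cons(cons(a, p(cons(b, m(cons(p(a), p(0)), b, 0)))), p(b))   [R3 at 1.1]
2. cons(cons(a, p(cons(b, m(cons(p(a), p(0)), b, 0)))), p(b))  →  cons(cons(a, p(cons(b, 0))), p(b))   [R4 at 1.2.1.2]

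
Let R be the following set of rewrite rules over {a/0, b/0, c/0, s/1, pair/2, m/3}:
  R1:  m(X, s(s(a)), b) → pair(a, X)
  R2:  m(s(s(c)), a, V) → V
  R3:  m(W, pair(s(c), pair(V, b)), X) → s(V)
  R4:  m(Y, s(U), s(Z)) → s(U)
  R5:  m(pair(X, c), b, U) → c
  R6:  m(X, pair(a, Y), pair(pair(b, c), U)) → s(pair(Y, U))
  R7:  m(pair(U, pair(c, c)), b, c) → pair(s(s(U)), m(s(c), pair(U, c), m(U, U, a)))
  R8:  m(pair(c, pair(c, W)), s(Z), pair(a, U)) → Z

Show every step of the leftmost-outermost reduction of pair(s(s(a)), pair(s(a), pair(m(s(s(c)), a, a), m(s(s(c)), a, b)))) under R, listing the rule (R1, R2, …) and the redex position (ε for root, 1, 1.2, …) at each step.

1. pair(s(s(a)), pair(s(a), pair(m(s(s(c)), a, a), m(s(s(c)), a, b))))  →  pair(s(s(a)), pair(s(a), pair(a, m(s(s(c)), a, b))))   [R2 at 2.2.1]
2. pair(s(s(a)), pair(s(a), pair(a, m(s(s(c)), a, b))))  →  pair(s(s(a)), pair(s(a), pair(a, b)))   [R2 at 2.2.2]

pair(s(s(a)), pair(s(a), pair(a, b)))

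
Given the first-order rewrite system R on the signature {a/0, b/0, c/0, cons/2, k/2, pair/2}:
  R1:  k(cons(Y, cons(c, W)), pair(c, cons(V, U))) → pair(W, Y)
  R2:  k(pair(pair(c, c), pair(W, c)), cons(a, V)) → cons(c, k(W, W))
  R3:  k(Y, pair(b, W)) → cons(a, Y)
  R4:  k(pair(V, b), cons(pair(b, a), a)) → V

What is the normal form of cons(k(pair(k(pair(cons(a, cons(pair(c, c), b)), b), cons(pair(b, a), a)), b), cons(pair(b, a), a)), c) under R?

1. cons(k(pair(k(pair(cons(a, cons(pair(c, c), b)), b), cons(pair(b, a), a)), b), cons(pair(b, a), a)), c)  →  cons(k(pair(cons(a, cons(pair(c, c), b)), b), cons(pair(b, a), a)), c)   [R4 at 1]
2. cons(k(pair(cons(a, cons(pair(c, c), b)), b), cons(pair(b, a), a)), c)  →  cons(cons(a, cons(pair(c, c), b)), c)   [R4 at 1]

cons(cons(a, cons(pair(c, c), b)), c)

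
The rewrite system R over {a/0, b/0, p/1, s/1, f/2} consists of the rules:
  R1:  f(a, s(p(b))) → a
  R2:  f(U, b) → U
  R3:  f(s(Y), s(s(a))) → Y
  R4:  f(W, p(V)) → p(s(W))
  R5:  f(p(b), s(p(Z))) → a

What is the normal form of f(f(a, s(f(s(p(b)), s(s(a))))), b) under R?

1. f(f(a, s(f(s(p(b)), s(s(a))))), b)  →  f(a, s(f(s(p(b)), s(s(a)))))   [R2 at ε]
2. f(a, s(f(s(p(b)), s(s(a)))))  →  f(a, s(p(b)))   [R3 at 2.1]
3. f(a, s(p(b)))  →  a   [R1 at ε]

a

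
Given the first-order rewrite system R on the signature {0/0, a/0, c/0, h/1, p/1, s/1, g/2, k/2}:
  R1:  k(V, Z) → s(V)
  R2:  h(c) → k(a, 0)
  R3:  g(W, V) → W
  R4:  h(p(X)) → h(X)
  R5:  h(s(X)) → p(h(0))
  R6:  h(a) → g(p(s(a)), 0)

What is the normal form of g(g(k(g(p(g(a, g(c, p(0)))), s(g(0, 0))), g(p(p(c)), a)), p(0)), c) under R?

1. g(g(k(g(p(g(a, g(c, p(0)))), s(g(0, 0))), g(p(p(c)), a)), p(0)), c)  →  g(k(g(p(g(a, g(c, p(0)))), s(g(0, 0))), g(p(p(c)), a)), p(0))   [R3 at ε]
2. g(k(g(p(g(a, g(c, p(0)))), s(g(0, 0))), g(p(p(c)), a)), p(0))  →  k(g(p(g(a, g(c, p(0)))), s(g(0, 0))), g(p(p(c)), a))   [R3 at ε]
3. k(g(p(g(a, g(c, p(0)))), s(g(0, 0))), g(p(p(c)), a))  →  s(g(p(g(a, g(c, p(0)))), s(g(0, 0))))   [R1 at ε]
4. s(g(p(g(a, g(c, p(0)))), s(g(0, 0))))  →  s(p(g(a, g(c, p(0)))))   [R3 at 1]
5. s(p(g(a, g(c, p(0)))))  →  s(p(a))   [R3 at 1.1]

s(p(a))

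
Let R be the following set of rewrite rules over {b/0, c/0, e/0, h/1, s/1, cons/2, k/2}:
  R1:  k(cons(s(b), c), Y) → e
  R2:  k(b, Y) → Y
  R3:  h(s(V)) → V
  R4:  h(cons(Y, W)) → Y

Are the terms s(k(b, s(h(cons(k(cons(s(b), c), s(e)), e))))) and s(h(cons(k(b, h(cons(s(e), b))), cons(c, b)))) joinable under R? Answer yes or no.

Reduce t₁ = s(k(b, s(h(cons(k(cons(s(b), c), s(e)), e))))):
1. s(k(b, s(h(cons(k(cons(s(b), c), s(e)), e)))))  →  s(s(h(cons(k(cons(s(b), c), s(e)), e))))   [R2 at 1]
2. s(s(h(cons(k(cons(s(b), c), s(e)), e))))  →  s(s(k(cons(s(b), c), s(e))))   [R4 at 1.1]
3. s(s(k(cons(s(b), c), s(e))))  →  s(s(e))   [R1 at 1.1]

Reduce t₂ = s(h(cons(k(b, h(cons(s(e), b))), cons(c, b)))):
1. s(h(cons(k(b, h(cons(s(e), b))), cons(c, b))))  →  s(k(b, h(cons(s(e), b))))   [R4 at 1]
2. s(k(b, h(cons(s(e), b))))  →  s(h(cons(s(e), b)))   [R2 at 1]
3. s(h(cons(s(e), b)))  →  s(s(e))   [R4 at 1]

yes — NF(t₁) = s(s(e)), NF(t₂) = s(s(e))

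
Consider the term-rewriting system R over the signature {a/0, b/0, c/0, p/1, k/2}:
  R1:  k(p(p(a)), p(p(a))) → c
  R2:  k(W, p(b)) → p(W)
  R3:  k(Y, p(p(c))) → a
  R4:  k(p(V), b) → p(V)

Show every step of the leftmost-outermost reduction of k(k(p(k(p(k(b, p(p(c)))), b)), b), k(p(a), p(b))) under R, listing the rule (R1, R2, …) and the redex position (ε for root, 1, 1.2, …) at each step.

c

1. k(k(p(k(p(k(b, p(p(c)))), b)), b), k(p(a), p(b)))  →  k(p(k(p(k(b, p(p(c)))), b)), k(p(a), p(b)))   [R4 at 1]
2. k(p(k(p(k(b, p(p(c)))), b)), k(p(a), p(b)))  →  k(p(p(k(b, p(p(c))))), k(p(a), p(b)))   [R4 at 1.1]
3. k(p(p(k(b, p(p(c))))), k(p(a), p(b)))  →  k(p(p(a)), k(p(a), p(b)))   [R3 at 1.1.1]
4. k(p(p(a)), k(p(a), p(b)))  →  k(p(p(a)), p(p(a)))   [R2 at 2]
5. k(p(p(a)), p(p(a)))  →  c   [R1 at ε]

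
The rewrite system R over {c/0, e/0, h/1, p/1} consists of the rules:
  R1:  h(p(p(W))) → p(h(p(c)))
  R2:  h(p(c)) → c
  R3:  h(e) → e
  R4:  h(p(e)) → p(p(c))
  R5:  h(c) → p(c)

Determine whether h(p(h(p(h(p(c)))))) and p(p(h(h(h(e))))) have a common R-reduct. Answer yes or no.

Reduce t₁ = h(p(h(p(h(p(c)))))):
1. h(p(h(p(h(p(c))))))  →  h(p(h(p(c))))   [R2 at 1.1.1.1]
2. h(p(h(p(c))))  →  h(p(c))   [R2 at 1.1]
3. h(p(c))  →  c   [R2 at ε]

Reduce t₂ = p(p(h(h(h(e))))):
1. p(p(h(h(h(e)))))  →  p(p(h(h(e))))   [R3 at 1.1.1.1]
2. p(p(h(h(e))))  →  p(p(h(e)))   [R3 at 1.1.1]
3. p(p(h(e)))  →  p(p(e))   [R3 at 1.1]

no — NF(t₁) = c, NF(t₂) = p(p(e))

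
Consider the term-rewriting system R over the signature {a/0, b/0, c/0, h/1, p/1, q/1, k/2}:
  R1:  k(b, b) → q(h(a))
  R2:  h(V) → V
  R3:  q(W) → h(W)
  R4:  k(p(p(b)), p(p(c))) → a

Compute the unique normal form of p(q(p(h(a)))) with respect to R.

1. p(q(p(h(a))))  →  p(h(p(h(a))))   [R3 at 1]
2. p(h(p(h(a))))  →  p(p(h(a)))   [R2 at 1]
3. p(p(h(a)))  →  p(p(a))   [R2 at 1.1]

p(p(a))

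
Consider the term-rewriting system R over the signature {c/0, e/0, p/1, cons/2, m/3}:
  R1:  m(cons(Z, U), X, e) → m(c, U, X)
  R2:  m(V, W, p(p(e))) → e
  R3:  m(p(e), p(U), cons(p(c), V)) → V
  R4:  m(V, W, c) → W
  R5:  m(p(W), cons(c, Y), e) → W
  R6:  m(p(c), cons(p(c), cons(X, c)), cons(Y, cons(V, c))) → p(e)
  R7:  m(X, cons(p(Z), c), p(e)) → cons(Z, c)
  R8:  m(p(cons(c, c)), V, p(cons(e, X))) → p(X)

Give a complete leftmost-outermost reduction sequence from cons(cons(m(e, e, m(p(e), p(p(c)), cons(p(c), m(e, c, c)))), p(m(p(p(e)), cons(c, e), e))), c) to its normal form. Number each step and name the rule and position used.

1. cons(cons(m(e, e, m(p(e), p(p(c)), cons(p(c), m(e, c, c)))), p(m(p(p(e)), cons(c, e), e))), c)  →  cons(cons(m(e, e, m(e, c, c)), p(m(p(p(e)), cons(c, e), e))), c)   [R3 at 1.1.3]
2. cons(cons(m(e, e, m(e, c, c)), p(m(p(p(e)), cons(c, e), e))), c)  →  cons(cons(m(e, e, c), p(m(p(p(e)), cons(c, e), e))), c)   [R4 at 1.1.3]
3. cons(cons(m(e, e, c), p(m(p(p(e)), cons(c, e), e))), c)  →  cons(cons(e, p(m(p(p(e)), cons(c, e), e))), c)   [R4 at 1.1]
4. cons(cons(e, p(m(p(p(e)), cons(c, e), e))), c)  →  cons(cons(e, p(p(e))), c)   [R5 at 1.2.1]

cons(cons(e, p(p(e))), c)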